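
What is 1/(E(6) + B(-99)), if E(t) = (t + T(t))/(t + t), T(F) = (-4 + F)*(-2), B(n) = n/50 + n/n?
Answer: -75/61 ≈ -1.2295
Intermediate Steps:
B(n) = 1 + n/50 (B(n) = n*(1/50) + 1 = n/50 + 1 = 1 + n/50)
T(F) = 8 - 2*F
E(t) = (8 - t)/(2*t) (E(t) = (t + (8 - 2*t))/(t + t) = (8 - t)/((2*t)) = (8 - t)*(1/(2*t)) = (8 - t)/(2*t))
1/(E(6) + B(-99)) = 1/((1/2)*(8 - 1*6)/6 + (1 + (1/50)*(-99))) = 1/((1/2)*(1/6)*(8 - 6) + (1 - 99/50)) = 1/((1/2)*(1/6)*2 - 49/50) = 1/(1/6 - 49/50) = 1/(-61/75) = -75/61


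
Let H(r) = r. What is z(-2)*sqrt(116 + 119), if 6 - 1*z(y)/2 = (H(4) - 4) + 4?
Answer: 4*sqrt(235) ≈ 61.319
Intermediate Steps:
z(y) = 4 (z(y) = 12 - 2*((4 - 4) + 4) = 12 - 2*(0 + 4) = 12 - 2*4 = 12 - 8 = 4)
z(-2)*sqrt(116 + 119) = 4*sqrt(116 + 119) = 4*sqrt(235)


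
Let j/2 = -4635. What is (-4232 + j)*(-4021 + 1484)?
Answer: 34254574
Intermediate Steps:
j = -9270 (j = 2*(-4635) = -9270)
(-4232 + j)*(-4021 + 1484) = (-4232 - 9270)*(-4021 + 1484) = -13502*(-2537) = 34254574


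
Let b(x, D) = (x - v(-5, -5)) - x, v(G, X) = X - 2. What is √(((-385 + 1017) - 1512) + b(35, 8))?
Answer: 3*I*√97 ≈ 29.547*I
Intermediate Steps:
v(G, X) = -2 + X
b(x, D) = 7 (b(x, D) = (x - (-2 - 5)) - x = (x - 1*(-7)) - x = (x + 7) - x = (7 + x) - x = 7)
√(((-385 + 1017) - 1512) + b(35, 8)) = √(((-385 + 1017) - 1512) + 7) = √((632 - 1512) + 7) = √(-880 + 7) = √(-873) = 3*I*√97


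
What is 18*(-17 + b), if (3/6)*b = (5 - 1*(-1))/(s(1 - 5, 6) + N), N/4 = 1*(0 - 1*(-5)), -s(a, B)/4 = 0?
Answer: -1476/5 ≈ -295.20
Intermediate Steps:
s(a, B) = 0 (s(a, B) = -4*0 = 0)
N = 20 (N = 4*(1*(0 - 1*(-5))) = 4*(1*(0 + 5)) = 4*(1*5) = 4*5 = 20)
b = ⅗ (b = 2*((5 - 1*(-1))/(0 + 20)) = 2*((5 + 1)/20) = 2*((1/20)*6) = 2*(3/10) = ⅗ ≈ 0.60000)
18*(-17 + b) = 18*(-17 + ⅗) = 18*(-82/5) = -1476/5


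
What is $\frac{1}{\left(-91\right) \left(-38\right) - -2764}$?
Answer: $\frac{1}{6222} \approx 0.00016072$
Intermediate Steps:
$\frac{1}{\left(-91\right) \left(-38\right) - -2764} = \frac{1}{3458 + \left(-26 + 2790\right)} = \frac{1}{3458 + 2764} = \frac{1}{6222}$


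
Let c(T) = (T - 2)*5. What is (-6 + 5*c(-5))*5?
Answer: -905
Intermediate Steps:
c(T) = -10 + 5*T (c(T) = (-2 + T)*5 = -10 + 5*T)
(-6 + 5*c(-5))*5 = (-6 + 5*(-10 + 5*(-5)))*5 = (-6 + 5*(-10 - 25))*5 = (-6 + 5*(-35))*5 = (-6 - 175)*5 = -181*5 = -905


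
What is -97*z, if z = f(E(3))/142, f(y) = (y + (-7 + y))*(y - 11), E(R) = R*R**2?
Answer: -36472/71 ≈ -513.69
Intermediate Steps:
E(R) = R**3
f(y) = (-11 + y)*(-7 + 2*y) (f(y) = (-7 + 2*y)*(-11 + y) = (-11 + y)*(-7 + 2*y))
z = 376/71 (z = (77 - 29*3**3 + 2*(3**3)**2)/142 = (77 - 29*27 + 2*27**2)*(1/142) = (77 - 783 + 2*729)*(1/142) = (77 - 783 + 1458)*(1/142) = 752*(1/142) = 376/71 ≈ 5.2958)
-97*z = -97*376/71 = -36472/71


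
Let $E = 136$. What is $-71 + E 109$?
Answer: $14753$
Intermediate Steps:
$-71 + E 109 = -71 + 136 \cdot 109 = -71 + 14824 = 14753$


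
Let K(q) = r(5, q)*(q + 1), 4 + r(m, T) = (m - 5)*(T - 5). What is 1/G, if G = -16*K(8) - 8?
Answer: 1/568 ≈ 0.0017606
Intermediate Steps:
r(m, T) = -4 + (-5 + T)*(-5 + m) (r(m, T) = -4 + (m - 5)*(T - 5) = -4 + (-5 + m)*(-5 + T) = -4 + (-5 + T)*(-5 + m))
K(q) = -4 - 4*q (K(q) = (21 - 5*q - 5*5 + q*5)*(q + 1) = (21 - 5*q - 25 + 5*q)*(1 + q) = -4*(1 + q) = -4 - 4*q)
G = 568 (G = -16*(-4 - 4*8) - 8 = -16*(-4 - 32) - 8 = -16*(-36) - 8 = 576 - 8 = 568)
1/G = 1/568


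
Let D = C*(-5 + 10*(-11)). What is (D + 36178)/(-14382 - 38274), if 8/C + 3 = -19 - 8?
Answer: -54313/78984 ≈ -0.68765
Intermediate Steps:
C = -4/15 (C = 8/(-3 + (-19 - 8)) = 8/(-3 - 27) = 8/(-30) = 8*(-1/30) = -4/15 ≈ -0.26667)
D = 92/3 (D = -4*(-5 + 10*(-11))/15 = -4*(-5 - 110)/15 = -4/15*(-115) = 92/3 ≈ 30.667)
(D + 36178)/(-14382 - 38274) = (92/3 + 36178)/(-14382 - 38274) = (108626/3)/(-52656) = (108626/3)*(-1/52656) = -54313/78984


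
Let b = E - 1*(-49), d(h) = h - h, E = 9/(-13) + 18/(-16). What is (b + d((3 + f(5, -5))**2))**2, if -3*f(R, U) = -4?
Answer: 24078649/10816 ≈ 2226.2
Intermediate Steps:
E = -189/104 (E = 9*(-1/13) + 18*(-1/16) = -9/13 - 9/8 = -189/104 ≈ -1.8173)
f(R, U) = 4/3 (f(R, U) = -1/3*(-4) = 4/3)
d(h) = 0
b = 4907/104 (b = -189/104 - 1*(-49) = -189/104 + 49 = 4907/104 ≈ 47.183)
(b + d((3 + f(5, -5))**2))**2 = (4907/104 + 0)**2 = (4907/104)**2 = 24078649/10816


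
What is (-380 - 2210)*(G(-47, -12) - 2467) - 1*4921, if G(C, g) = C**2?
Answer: 663299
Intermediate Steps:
(-380 - 2210)*(G(-47, -12) - 2467) - 1*4921 = (-380 - 2210)*((-47)**2 - 2467) - 1*4921 = -2590*(2209 - 2467) - 4921 = -2590*(-258) - 4921 = 668220 - 4921 = 663299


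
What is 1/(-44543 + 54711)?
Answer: 1/10168 ≈ 9.8348e-5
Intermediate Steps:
1/(-44543 + 54711) = 1/10168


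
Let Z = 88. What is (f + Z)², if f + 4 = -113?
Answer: 841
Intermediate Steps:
f = -117 (f = -4 - 113 = -117)
(f + Z)² = (-117 + 88)² = (-29)² = 841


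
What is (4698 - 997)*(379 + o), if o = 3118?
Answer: 12942397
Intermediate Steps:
(4698 - 997)*(379 + o) = (4698 - 997)*(379 + 3118) = 3701*3497 = 12942397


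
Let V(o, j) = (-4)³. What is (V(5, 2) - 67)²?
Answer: 17161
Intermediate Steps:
V(o, j) = -64
(V(5, 2) - 67)² = (-64 - 67)² = (-131)² = 17161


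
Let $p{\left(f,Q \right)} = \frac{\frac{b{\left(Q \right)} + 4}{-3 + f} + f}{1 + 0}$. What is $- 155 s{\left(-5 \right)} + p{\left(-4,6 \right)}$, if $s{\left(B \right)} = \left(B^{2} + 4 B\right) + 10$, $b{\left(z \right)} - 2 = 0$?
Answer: $- \frac{16309}{7} \approx -2329.9$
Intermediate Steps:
$b{\left(z \right)} = 2$ ($b{\left(z \right)} = 2 + 0 = 2$)
$s{\left(B \right)} = 10 + B^{2} + 4 B$
$p{\left(f,Q \right)} = f + \frac{6}{-3 + f}$ ($p{\left(f,Q \right)} = \frac{\frac{2 + 4}{-3 + f} + f}{1 + 0} = \frac{\frac{6}{-3 + f} + f}{1} = \left(f + \frac{6}{-3 + f}\right) 1 = f + \frac{6}{-3 + f}$)
$- 155 s{\left(-5 \right)} + p{\left(-4,6 \right)} = - 155 \left(10 + \left(-5\right)^{2} + 4 \left(-5\right)\right) + \frac{6 + \left(-4\right)^{2} - -12}{-3 - 4} = - 155 \left(10 + 25 - 20\right) + \frac{6 + 16 + 12}{-7} = \left(-155\right) 15 - \frac{34}{7} = -2325 - \frac{34}{7} = - \frac{16309}{7}$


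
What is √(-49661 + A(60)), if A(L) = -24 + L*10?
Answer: I*√49085 ≈ 221.55*I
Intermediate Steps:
A(L) = -24 + 10*L
√(-49661 + A(60)) = √(-49661 + (-24 + 10*60)) = √(-49661 + (-24 + 600)) = √(-49661 + 576) = √(-49085) = I*√49085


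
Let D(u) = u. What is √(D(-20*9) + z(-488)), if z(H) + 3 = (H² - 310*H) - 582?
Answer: √388659 ≈ 623.42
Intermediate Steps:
z(H) = -585 + H² - 310*H (z(H) = -3 + ((H² - 310*H) - 582) = -3 + (-582 + H² - 310*H) = -585 + H² - 310*H)
√(D(-20*9) + z(-488)) = √(-20*9 + (-585 + (-488)² - 310*(-488))) = √(-180 + (-585 + 238144 + 151280)) = √(-180 + 388839) = √388659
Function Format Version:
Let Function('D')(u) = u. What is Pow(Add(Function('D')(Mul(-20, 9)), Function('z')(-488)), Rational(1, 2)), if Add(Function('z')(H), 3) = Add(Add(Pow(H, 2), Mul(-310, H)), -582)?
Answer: Pow(388659, Rational(1, 2)) ≈ 623.42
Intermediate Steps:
Function('z')(H) = Add(-585, Pow(H, 2), Mul(-310, H)) (Function('z')(H) = Add(-3, Add(Add(Pow(H, 2), Mul(-310, H)), -582)) = Add(-3, Add(-582, Pow(H, 2), Mul(-310, H))) = Add(-585, Pow(H, 2), Mul(-310, H)))
Pow(Add(Function('D')(Mul(-20, 9)), Function('z')(-488)), Rational(1, 2)) = Pow(Add(Mul(-20, 9), Add(-585, Pow(-488, 2), Mul(-310, -488))), Rational(1, 2)) = Pow(Add(-180, Add(-585, 238144, 151280)), Rational(1, 2)) = Pow(Add(-180, 388839), Rational(1, 2)) = Pow(388659, Rational(1, 2))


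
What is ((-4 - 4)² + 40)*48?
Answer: 4992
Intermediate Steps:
((-4 - 4)² + 40)*48 = ((-8)² + 40)*48 = (64 + 40)*48 = 104*48 = 4992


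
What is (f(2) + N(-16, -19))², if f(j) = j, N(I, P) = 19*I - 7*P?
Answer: 28561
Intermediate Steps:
N(I, P) = -7*P + 19*I
(f(2) + N(-16, -19))² = (2 + (-7*(-19) + 19*(-16)))² = (2 + (133 - 304))² = (2 - 171)² = (-169)² = 28561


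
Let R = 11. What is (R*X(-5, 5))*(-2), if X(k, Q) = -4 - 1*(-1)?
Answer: 66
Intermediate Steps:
X(k, Q) = -3 (X(k, Q) = -4 + 1 = -3)
(R*X(-5, 5))*(-2) = (11*(-3))*(-2) = -33*(-2) = 66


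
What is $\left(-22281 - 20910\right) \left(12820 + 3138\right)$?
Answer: $-689241978$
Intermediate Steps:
$\left(-22281 - 20910\right) \left(12820 + 3138\right) = \left(-43191\right) 15958 = -689241978$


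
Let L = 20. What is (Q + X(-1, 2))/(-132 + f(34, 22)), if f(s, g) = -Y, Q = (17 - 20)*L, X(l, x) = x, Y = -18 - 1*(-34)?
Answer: 29/74 ≈ 0.39189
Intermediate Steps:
Y = 16 (Y = -18 + 34 = 16)
Q = -60 (Q = (17 - 20)*20 = -3*20 = -60)
f(s, g) = -16 (f(s, g) = -1*16 = -16)
(Q + X(-1, 2))/(-132 + f(34, 22)) = (-60 + 2)/(-132 - 16) = -58/(-148) = -58*(-1/148) = 29/74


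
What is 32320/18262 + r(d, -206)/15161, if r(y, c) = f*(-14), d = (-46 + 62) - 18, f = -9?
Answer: 246152266/138435091 ≈ 1.7781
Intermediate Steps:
d = -2 (d = 16 - 18 = -2)
r(y, c) = 126 (r(y, c) = -9*(-14) = 126)
32320/18262 + r(d, -206)/15161 = 32320/18262 + 126/15161 = 32320*(1/18262) + 126*(1/15161) = 16160/9131 + 126/15161 = 246152266/138435091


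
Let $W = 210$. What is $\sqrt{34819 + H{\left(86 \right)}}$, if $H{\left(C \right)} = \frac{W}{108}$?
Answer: $\frac{\sqrt{1253554}}{6} \approx 186.6$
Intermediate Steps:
$H{\left(C \right)} = \frac{35}{18}$ ($H{\left(C \right)} = \frac{210}{108} = 210 \cdot \frac{1}{108} = \frac{35}{18}$)
$\sqrt{34819 + H{\left(86 \right)}} = \sqrt{34819 + \frac{35}{18}} = \sqrt{\frac{626777}{18}} = \frac{\sqrt{1253554}}{6}$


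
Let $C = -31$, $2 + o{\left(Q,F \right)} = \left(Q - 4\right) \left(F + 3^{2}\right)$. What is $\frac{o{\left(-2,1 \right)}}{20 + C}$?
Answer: $\frac{62}{11} \approx 5.6364$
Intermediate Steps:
$o{\left(Q,F \right)} = -2 + \left(-4 + Q\right) \left(9 + F\right)$ ($o{\left(Q,F \right)} = -2 + \left(Q - 4\right) \left(F + 3^{2}\right) = -2 + \left(-4 + Q\right) \left(F + 9\right) = -2 + \left(-4 + Q\right) \left(9 + F\right)$)
$\frac{o{\left(-2,1 \right)}}{20 + C} = \frac{-38 - 4 + 9 \left(-2\right) + 1 \left(-2\right)}{20 - 31} = \frac{-38 - 4 - 18 - 2}{-11} = \left(-62\right) \left(- \frac{1}{11}\right) = \frac{62}{11}$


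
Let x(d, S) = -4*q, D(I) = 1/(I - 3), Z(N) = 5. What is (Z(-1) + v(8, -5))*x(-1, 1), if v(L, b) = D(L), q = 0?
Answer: 0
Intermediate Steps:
D(I) = 1/(-3 + I)
v(L, b) = 1/(-3 + L)
x(d, S) = 0 (x(d, S) = -4*0 = 0)
(Z(-1) + v(8, -5))*x(-1, 1) = (5 + 1/(-3 + 8))*0 = (5 + 1/5)*0 = (26/5)*0 = 0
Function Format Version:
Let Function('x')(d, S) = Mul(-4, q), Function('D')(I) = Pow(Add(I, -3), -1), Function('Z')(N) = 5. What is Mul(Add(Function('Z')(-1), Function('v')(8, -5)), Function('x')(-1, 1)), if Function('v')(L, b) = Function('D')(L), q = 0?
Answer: 0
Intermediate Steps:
Function('D')(I) = Pow(Add(-3, I), -1)
Function('v')(L, b) = Pow(Add(-3, L), -1)
Function('x')(d, S) = 0 (Function('x')(d, S) = Mul(-4, 0) = 0)
Mul(Add(Function('Z')(-1), Function('v')(8, -5)), Function('x')(-1, 1)) = Mul(Add(5, Pow(Add(-3, 8), -1)), 0) = Mul(Add(5, Pow(5, -1)), 0) = Mul(Add(5, Rational(1, 5)), 0) = Mul(Rational(26, 5), 0) = 0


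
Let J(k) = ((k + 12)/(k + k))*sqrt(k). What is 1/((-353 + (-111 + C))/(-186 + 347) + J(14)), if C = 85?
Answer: 122038/338525 + 48139*sqrt(14)/338525 ≈ 0.89257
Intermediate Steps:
J(k) = (12 + k)/(2*sqrt(k)) (J(k) = ((12 + k)/((2*k)))*sqrt(k) = ((12 + k)*(1/(2*k)))*sqrt(k) = ((12 + k)/(2*k))*sqrt(k) = (12 + k)/(2*sqrt(k)))
1/((-353 + (-111 + C))/(-186 + 347) + J(14)) = 1/((-353 + (-111 + 85))/(-186 + 347) + (12 + 14)/(2*sqrt(14))) = 1/((-353 - 26)/161 + (1/2)*(sqrt(14)/14)*26) = 1/(-379*1/161 + 13*sqrt(14)/14) = 1/(-379/161 + 13*sqrt(14)/14)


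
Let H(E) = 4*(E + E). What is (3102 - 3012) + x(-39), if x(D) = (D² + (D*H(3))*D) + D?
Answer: 38076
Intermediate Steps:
H(E) = 8*E (H(E) = 4*(2*E) = 8*E)
x(D) = D + 25*D² (x(D) = (D² + (D*(8*3))*D) + D = (D² + (D*24)*D) + D = (D² + (24*D)*D) + D = (D² + 24*D²) + D = 25*D² + D = D + 25*D²)
(3102 - 3012) + x(-39) = (3102 - 3012) - 39*(1 + 25*(-39)) = 90 - 39*(1 - 975) = 90 - 39*(-974) = 90 + 37986 = 38076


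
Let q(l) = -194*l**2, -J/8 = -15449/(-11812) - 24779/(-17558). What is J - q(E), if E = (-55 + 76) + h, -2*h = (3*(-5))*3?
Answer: 19032375578511/51848774 ≈ 3.6707e+5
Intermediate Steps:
h = 45/2 (h = -3*(-5)*3/2 = -(-15)*3/2 = -1/2*(-45) = 45/2 ≈ 22.500)
J = -563943090/25924387 (J = -8*(-15449/(-11812) - 24779/(-17558)) = -8*(-15449*(-1/11812) - 24779*(-1/17558)) = -8*(15449/11812 + 24779/17558) = -8*281971545/103697548 = -563943090/25924387 ≈ -21.753)
E = 87/2 (E = (-55 + 76) + 45/2 = 21 + 45/2 = 87/2 ≈ 43.500)
J - q(E) = -563943090/25924387 - (-194)*(87/2)**2 = -563943090/25924387 - (-194)*7569/4 = -563943090/25924387 - 1*(-734193/2) = -563943090/25924387 + 734193/2 = 19032375578511/51848774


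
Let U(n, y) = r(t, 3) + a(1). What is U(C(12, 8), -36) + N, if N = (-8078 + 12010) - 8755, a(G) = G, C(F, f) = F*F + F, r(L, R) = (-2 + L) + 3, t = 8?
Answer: -4813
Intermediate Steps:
r(L, R) = 1 + L
C(F, f) = F + F² (C(F, f) = F² + F = F + F²)
U(n, y) = 10 (U(n, y) = (1 + 8) + 1 = 9 + 1 = 10)
N = -4823 (N = 3932 - 8755 = -4823)
U(C(12, 8), -36) + N = 10 - 4823 = -4813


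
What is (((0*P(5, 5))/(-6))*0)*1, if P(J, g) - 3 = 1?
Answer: 0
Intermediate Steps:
P(J, g) = 4 (P(J, g) = 3 + 1 = 4)
(((0*P(5, 5))/(-6))*0)*1 = (((0*4)/(-6))*0)*1 = ((0*(-1/6))*0)*1 = (0*0)*1 = 0*1 = 0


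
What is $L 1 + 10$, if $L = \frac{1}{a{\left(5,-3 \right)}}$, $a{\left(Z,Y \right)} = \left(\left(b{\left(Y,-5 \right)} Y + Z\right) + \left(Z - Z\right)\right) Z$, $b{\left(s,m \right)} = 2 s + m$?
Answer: $\frac{1901}{190} \approx 10.005$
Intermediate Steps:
$b{\left(s,m \right)} = m + 2 s$
$a{\left(Z,Y \right)} = Z \left(Z + Y \left(-5 + 2 Y\right)\right)$ ($a{\left(Z,Y \right)} = \left(\left(\left(-5 + 2 Y\right) Y + Z\right) + \left(Z - Z\right)\right) Z = \left(\left(Y \left(-5 + 2 Y\right) + Z\right) + 0\right) Z = \left(\left(Z + Y \left(-5 + 2 Y\right)\right) + 0\right) Z = \left(Z + Y \left(-5 + 2 Y\right)\right) Z = Z \left(Z + Y \left(-5 + 2 Y\right)\right)$)
$L = \frac{1}{190}$ ($L = \frac{1}{5 \left(5 - 3 \left(-5 + 2 \left(-3\right)\right)\right)} = \frac{1}{5 \left(5 - 3 \left(-5 - 6\right)\right)} = \frac{1}{5 \left(5 - -33\right)} = \frac{1}{5 \left(5 + 33\right)} = \frac{1}{5 \cdot 38} = \frac{1}{190} \approx 0.0052632$)
$L 1 + 10 = \frac{1}{190} \cdot 1 + 10 = \frac{1}{190} + 10 = \frac{1901}{190}$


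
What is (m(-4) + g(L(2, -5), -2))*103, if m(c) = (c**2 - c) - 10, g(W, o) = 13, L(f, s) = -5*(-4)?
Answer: 2369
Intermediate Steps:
L(f, s) = 20
m(c) = -10 + c**2 - c
(m(-4) + g(L(2, -5), -2))*103 = ((-10 + (-4)**2 - 1*(-4)) + 13)*103 = ((-10 + 16 + 4) + 13)*103 = (10 + 13)*103 = 23*103 = 2369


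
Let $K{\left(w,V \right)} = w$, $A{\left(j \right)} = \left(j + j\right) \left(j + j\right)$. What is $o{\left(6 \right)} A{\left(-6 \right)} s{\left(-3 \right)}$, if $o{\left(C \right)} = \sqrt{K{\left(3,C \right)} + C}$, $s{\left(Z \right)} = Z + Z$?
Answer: $-2592$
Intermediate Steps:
$s{\left(Z \right)} = 2 Z$
$A{\left(j \right)} = 4 j^{2}$ ($A{\left(j \right)} = 2 j 2 j = 4 j^{2}$)
$o{\left(C \right)} = \sqrt{3 + C}$
$o{\left(6 \right)} A{\left(-6 \right)} s{\left(-3 \right)} = \sqrt{3 + 6} \cdot 4 \left(-6\right)^{2} \cdot 2 \left(-3\right) = \sqrt{9} \cdot 4 \cdot 36 \left(-6\right) = 3 \cdot 144 \left(-6\right) = 432 \left(-6\right) = -2592$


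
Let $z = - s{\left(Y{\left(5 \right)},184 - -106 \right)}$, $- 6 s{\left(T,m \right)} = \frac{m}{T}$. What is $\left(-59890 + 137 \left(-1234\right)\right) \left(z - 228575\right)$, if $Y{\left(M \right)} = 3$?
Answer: $\frac{156984301480}{3} \approx 5.2328 \cdot 10^{10}$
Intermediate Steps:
$s{\left(T,m \right)} = - \frac{m}{6 T}$ ($s{\left(T,m \right)} = - \frac{m \frac{1}{T}}{6} = - \frac{m}{6 T}$)
$z = \frac{145}{9}$ ($z = - \frac{\left(-1\right) \left(184 - -106\right)}{6 \cdot 3} = - \frac{\left(-1\right) \left(184 + 106\right)}{6 \cdot 3} = - \frac{\left(-1\right) 290}{6 \cdot 3} = \left(-1\right) \left(- \frac{145}{9}\right) = \frac{145}{9} \approx 16.111$)
$\left(-59890 + 137 \left(-1234\right)\right) \left(z - 228575\right) = \left(-59890 + 137 \left(-1234\right)\right) \left(\frac{145}{9} - 228575\right) = \left(-59890 - 169058\right) \left(- \frac{2057030}{9}\right) = \left(-228948\right) \left(- \frac{2057030}{9}\right) = \frac{156984301480}{3}$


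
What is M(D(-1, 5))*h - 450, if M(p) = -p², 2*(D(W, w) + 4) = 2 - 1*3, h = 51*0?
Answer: -450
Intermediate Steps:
h = 0
D(W, w) = -9/2 (D(W, w) = -4 + (2 - 1*3)/2 = -4 + (2 - 3)/2 = -4 + (½)*(-1) = -4 - ½ = -9/2)
M(D(-1, 5))*h - 450 = -(-9/2)²*0 - 450 = -1*81/4*0 - 450 = -81/4*0 - 450 = 0 - 450 = -450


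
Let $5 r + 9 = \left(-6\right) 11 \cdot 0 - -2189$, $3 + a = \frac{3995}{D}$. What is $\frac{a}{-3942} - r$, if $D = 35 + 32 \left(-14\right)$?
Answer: $- \frac{354911411}{814023} \approx -436.0$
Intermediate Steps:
$D = -413$ ($D = 35 - 448 = -413$)
$a = - \frac{5234}{413}$ ($a = -3 + \frac{3995}{-413} = -3 + 3995 \left(- \frac{1}{413}\right) = -3 - \frac{3995}{413} = - \frac{5234}{413} \approx -12.673$)
$r = 436$ ($r = - \frac{9}{5} + \frac{\left(-6\right) 11 \cdot 0 - -2189}{5} = - \frac{9}{5} + \frac{\left(-66\right) 0 + 2189}{5} = - \frac{9}{5} + \frac{0 + 2189}{5} = - \frac{9}{5} + \frac{1}{5} \cdot 2189 = - \frac{9}{5} + \frac{2189}{5} = 436$)
$\frac{a}{-3942} - r = - \frac{5234}{413 \left(-3942\right)} - 436 = \left(- \frac{5234}{413}\right) \left(- \frac{1}{3942}\right) - 436 = \frac{2617}{814023} - 436 = - \frac{354911411}{814023}$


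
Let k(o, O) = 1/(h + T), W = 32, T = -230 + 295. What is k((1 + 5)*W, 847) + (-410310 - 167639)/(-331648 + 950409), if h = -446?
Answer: -220817330/235747941 ≈ -0.93667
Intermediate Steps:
T = 65
k(o, O) = -1/381 (k(o, O) = 1/(-446 + 65) = 1/(-381) = -1/381)
k((1 + 5)*W, 847) + (-410310 - 167639)/(-331648 + 950409) = -1/381 + (-410310 - 167639)/(-331648 + 950409) = -1/381 - 577949/618761 = -220817330/235747941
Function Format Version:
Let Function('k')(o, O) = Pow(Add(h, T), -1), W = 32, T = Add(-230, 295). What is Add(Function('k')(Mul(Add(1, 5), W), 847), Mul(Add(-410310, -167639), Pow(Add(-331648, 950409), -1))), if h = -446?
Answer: Rational(-220817330, 235747941) ≈ -0.93667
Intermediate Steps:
T = 65
Function('k')(o, O) = Rational(-1, 381) (Function('k')(o, O) = Pow(Add(-446, 65), -1) = Pow(-381, -1) = Rational(-1, 381))
Add(Function('k')(Mul(Add(1, 5), W), 847), Mul(Add(-410310, -167639), Pow(Add(-331648, 950409), -1))) = Add(Rational(-1, 381), Mul(Add(-410310, -167639), Pow(Add(-331648, 950409), -1))) = Add(Rational(-1, 381), Mul(-577949, Pow(618761, -1))) = Add(Rational(-1, 381), Mul(-577949, Rational(1, 618761))) = Add(Rational(-1, 381), Rational(-577949, 618761)) = Rational(-220817330, 235747941)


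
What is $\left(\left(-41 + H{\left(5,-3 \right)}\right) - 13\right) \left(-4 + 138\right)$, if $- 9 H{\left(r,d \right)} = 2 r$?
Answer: $- \frac{66464}{9} \approx -7384.9$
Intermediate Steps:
$H{\left(r,d \right)} = - \frac{2 r}{9}$
$\left(\left(-41 + H{\left(5,-3 \right)}\right) - 13\right) \left(-4 + 138\right) = \left(\left(-41 - \frac{10}{9}\right) - 13\right) \left(-4 + 138\right) = \left(\left(-41 - \frac{10}{9}\right) - 13\right) 134 = \left(- \frac{379}{9} - 13\right) 134 = \left(- \frac{496}{9}\right) 134 = - \frac{66464}{9}$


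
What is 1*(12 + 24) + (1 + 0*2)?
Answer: 37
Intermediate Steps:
1*(12 + 24) + (1 + 0*2) = 1*36 + (1 + 0) = 36 + 1 = 37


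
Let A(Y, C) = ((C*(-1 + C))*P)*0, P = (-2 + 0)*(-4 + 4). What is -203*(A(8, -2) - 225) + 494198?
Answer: 539873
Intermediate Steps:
P = 0 (P = -2*0 = 0)
A(Y, C) = 0 (A(Y, C) = ((C*(-1 + C))*0)*0 = 0*0 = 0)
-203*(A(8, -2) - 225) + 494198 = -203*(0 - 225) + 494198 = -203*(-225) + 494198 = 45675 + 494198 = 539873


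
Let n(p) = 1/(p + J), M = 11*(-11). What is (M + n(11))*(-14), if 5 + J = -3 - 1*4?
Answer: 1708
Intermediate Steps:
M = -121
J = -12 (J = -5 + (-3 - 1*4) = -5 + (-3 - 4) = -5 - 7 = -12)
n(p) = 1/(-12 + p) (n(p) = 1/(p - 12) = 1/(-12 + p))
(M + n(11))*(-14) = (-121 + 1/(-12 + 11))*(-14) = (-121 + 1/(-1))*(-14) = (-121 - 1)*(-14) = -122*(-14) = 1708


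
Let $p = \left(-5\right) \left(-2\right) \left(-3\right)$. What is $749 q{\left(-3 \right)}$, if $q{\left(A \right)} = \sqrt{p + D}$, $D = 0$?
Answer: $749 i \sqrt{30} \approx 4102.4 i$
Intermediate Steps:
$p = -30$ ($p = 10 \left(-3\right) = -30$)
$q{\left(A \right)} = i \sqrt{30}$ ($q{\left(A \right)} = \sqrt{-30 + 0} = \sqrt{-30} = i \sqrt{30}$)
$749 q{\left(-3 \right)} = 749 i \sqrt{30}$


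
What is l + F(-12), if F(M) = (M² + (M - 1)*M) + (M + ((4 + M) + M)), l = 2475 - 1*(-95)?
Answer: 2838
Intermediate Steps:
l = 2570 (l = 2475 + 95 = 2570)
F(M) = 4 + M² + 3*M + M*(-1 + M) (F(M) = (M² + (-1 + M)*M) + (M + (4 + 2*M)) = (M² + M*(-1 + M)) + (4 + 3*M) = 4 + M² + 3*M + M*(-1 + M))
l + F(-12) = 2570 + (4 + 2*(-12) + 2*(-12)²) = 2570 + (4 - 24 + 2*144) = 2570 + (4 - 24 + 288) = 2570 + 268 = 2838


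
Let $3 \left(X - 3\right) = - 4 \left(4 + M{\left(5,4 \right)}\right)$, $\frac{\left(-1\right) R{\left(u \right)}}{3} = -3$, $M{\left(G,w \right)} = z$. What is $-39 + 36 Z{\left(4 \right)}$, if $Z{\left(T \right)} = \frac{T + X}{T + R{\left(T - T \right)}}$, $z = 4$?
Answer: $- \frac{639}{13} \approx -49.154$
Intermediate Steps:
$M{\left(G,w \right)} = 4$
$R{\left(u \right)} = 9$ ($R{\left(u \right)} = \left(-3\right) \left(-3\right) = 9$)
$X = - \frac{23}{3}$ ($X = 3 + \frac{\left(-4\right) \left(4 + 4\right)}{3} = 3 + \frac{\left(-4\right) 8}{3} = 3 + \frac{1}{3} \left(-32\right) = 3 - \frac{32}{3} = - \frac{23}{3} \approx -7.6667$)
$Z{\left(T \right)} = \frac{- \frac{23}{3} + T}{9 + T}$ ($Z{\left(T \right)} = \frac{T - \frac{23}{3}}{T + 9} = \frac{- \frac{23}{3} + T}{9 + T}$)
$-39 + 36 Z{\left(4 \right)} = -39 + 36 \frac{- \frac{23}{3} + 4}{9 + 4} = -39 + 36 \cdot \frac{1}{13} \left(- \frac{11}{3}\right) = -39 + 36 \left(- \frac{11}{39}\right) = -39 - \frac{132}{13} = - \frac{639}{13}$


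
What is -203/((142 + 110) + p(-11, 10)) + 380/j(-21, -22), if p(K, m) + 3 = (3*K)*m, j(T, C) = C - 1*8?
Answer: -823/81 ≈ -10.160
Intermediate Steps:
j(T, C) = -8 + C (j(T, C) = C - 8 = -8 + C)
p(K, m) = -3 + 3*K*m (p(K, m) = -3 + (3*K)*m = -3 + 3*K*m)
-203/((142 + 110) + p(-11, 10)) + 380/j(-21, -22) = -203/((142 + 110) + (-3 + 3*(-11)*10)) + 380/(-8 - 22) = -203/(252 + (-3 - 330)) + 380/(-30) = -203/(252 - 333) + 380*(-1/30) = -203/(-81) - 38/3 = -203*(-1/81) - 38/3 = 203/81 - 38/3 = -823/81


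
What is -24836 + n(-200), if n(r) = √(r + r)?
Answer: -24836 + 20*I ≈ -24836.0 + 20.0*I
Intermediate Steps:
n(r) = √2*√r (n(r) = √(2*r) = √2*√r)
-24836 + n(-200) = -24836 + √2*√(-200) = -24836 + √2*(10*I*√2) = -24836 + 20*I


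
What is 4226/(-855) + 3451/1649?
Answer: -236357/82935 ≈ -2.8499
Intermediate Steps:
4226/(-855) + 3451/1649 = 4226*(-1/855) + 3451*(1/1649) = -4226/855 + 203/97 = -236357/82935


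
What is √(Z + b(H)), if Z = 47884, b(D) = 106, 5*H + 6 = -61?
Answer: √47990 ≈ 219.07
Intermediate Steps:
H = -67/5 (H = -6/5 + (⅕)*(-61) = -6/5 - 61/5 = -67/5 ≈ -13.400)
√(Z + b(H)) = √(47884 + 106) = √47990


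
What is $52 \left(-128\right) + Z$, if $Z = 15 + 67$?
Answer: $-6574$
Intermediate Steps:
$Z = 82$
$52 \left(-128\right) + Z = 52 \left(-128\right) + 82 = -6656 + 82 = -6574$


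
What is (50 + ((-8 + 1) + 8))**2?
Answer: 2601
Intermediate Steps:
(50 + ((-8 + 1) + 8))**2 = (50 + (-7 + 8))**2 = (50 + 1)**2 = 51**2 = 2601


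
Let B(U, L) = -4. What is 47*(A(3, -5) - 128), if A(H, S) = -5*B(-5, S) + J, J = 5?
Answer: -4841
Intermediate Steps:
A(H, S) = 25 (A(H, S) = -5*(-4) + 5 = 20 + 5 = 25)
47*(A(3, -5) - 128) = 47*(25 - 128) = 47*(-103) = -4841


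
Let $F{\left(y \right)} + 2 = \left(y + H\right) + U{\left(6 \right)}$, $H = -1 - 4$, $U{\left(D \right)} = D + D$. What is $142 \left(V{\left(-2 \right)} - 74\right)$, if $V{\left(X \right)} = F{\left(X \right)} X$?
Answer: $-11360$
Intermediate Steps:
$U{\left(D \right)} = 2 D$
$H = -5$
$F{\left(y \right)} = 5 + y$ ($F{\left(y \right)} = -2 + \left(\left(y - 5\right) + 2 \cdot 6\right) = -2 + \left(\left(-5 + y\right) + 12\right) = -2 + \left(7 + y\right) = 5 + y$)
$V{\left(X \right)} = X \left(5 + X\right)$ ($V{\left(X \right)} = \left(5 + X\right) X = X \left(5 + X\right)$)
$142 \left(V{\left(-2 \right)} - 74\right) = 142 \left(- 2 \left(5 - 2\right) - 74\right) = 142 \left(\left(-2\right) 3 - 74\right) = 142 \left(-6 - 74\right) = 142 \left(-80\right) = -11360$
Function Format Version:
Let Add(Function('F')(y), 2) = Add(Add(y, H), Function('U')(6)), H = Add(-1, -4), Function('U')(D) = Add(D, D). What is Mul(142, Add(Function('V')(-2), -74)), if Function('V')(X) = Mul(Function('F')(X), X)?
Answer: -11360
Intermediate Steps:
Function('U')(D) = Mul(2, D)
H = -5
Function('F')(y) = Add(5, y) (Function('F')(y) = Add(-2, Add(Add(y, -5), Mul(2, 6))) = Add(-2, Add(Add(-5, y), 12)) = Add(-2, Add(7, y)) = Add(5, y))
Function('V')(X) = Mul(X, Add(5, X)) (Function('V')(X) = Mul(Add(5, X), X) = Mul(X, Add(5, X)))
Mul(142, Add(Function('V')(-2), -74)) = Mul(142, Add(Mul(-2, Add(5, -2)), -74)) = Mul(142, Add(Mul(-2, 3), -74)) = Mul(142, Add(-6, -74)) = Mul(142, -80) = -11360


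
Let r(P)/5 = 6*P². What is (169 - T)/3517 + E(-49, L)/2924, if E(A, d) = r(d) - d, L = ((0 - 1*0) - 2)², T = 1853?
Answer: -47793/151231 ≈ -0.31603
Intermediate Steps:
r(P) = 30*P² (r(P) = 5*(6*P²) = 30*P²)
L = 4 (L = ((0 + 0) - 2)² = (0 - 2)² = (-2)² = 4)
E(A, d) = -d + 30*d² (E(A, d) = 30*d² - d = -d + 30*d²)
(169 - T)/3517 + E(-49, L)/2924 = (169 - 1*1853)/3517 + (4*(-1 + 30*4))/2924 = (169 - 1853)*(1/3517) + (4*(-1 + 120))*(1/2924) = -1684*1/3517 + (4*119)*(1/2924) = -1684/3517 + 476*(1/2924) = -1684/3517 + 7/43 = -47793/151231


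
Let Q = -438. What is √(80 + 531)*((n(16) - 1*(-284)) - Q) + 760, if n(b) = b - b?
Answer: 760 + 722*√611 ≈ 18607.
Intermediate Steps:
n(b) = 0
√(80 + 531)*((n(16) - 1*(-284)) - Q) + 760 = √(80 + 531)*((0 - 1*(-284)) - 1*(-438)) + 760 = √611*((0 + 284) + 438) + 760 = √611*(284 + 438) + 760 = √611*722 + 760 = 722*√611 + 760 = 760 + 722*√611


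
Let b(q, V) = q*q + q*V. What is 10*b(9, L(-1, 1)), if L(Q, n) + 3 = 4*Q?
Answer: 180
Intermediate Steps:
L(Q, n) = -3 + 4*Q
b(q, V) = q**2 + V*q
10*b(9, L(-1, 1)) = 10*(9*((-3 + 4*(-1)) + 9)) = 10*(9*((-3 - 4) + 9)) = 10*(9*(-7 + 9)) = 10*(9*2) = 10*18 = 180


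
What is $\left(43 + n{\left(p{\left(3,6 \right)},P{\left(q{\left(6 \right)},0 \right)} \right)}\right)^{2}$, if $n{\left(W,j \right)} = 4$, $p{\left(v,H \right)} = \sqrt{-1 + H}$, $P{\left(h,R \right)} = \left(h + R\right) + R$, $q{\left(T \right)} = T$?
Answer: $2209$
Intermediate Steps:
$P{\left(h,R \right)} = h + 2 R$ ($P{\left(h,R \right)} = \left(R + h\right) + R = h + 2 R$)
$\left(43 + n{\left(p{\left(3,6 \right)},P{\left(q{\left(6 \right)},0 \right)} \right)}\right)^{2} = \left(43 + 4\right)^{2} = 47^{2} = 2209$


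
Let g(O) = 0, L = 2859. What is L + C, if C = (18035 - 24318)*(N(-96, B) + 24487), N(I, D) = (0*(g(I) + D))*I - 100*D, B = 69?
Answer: -110496262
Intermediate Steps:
N(I, D) = -100*D (N(I, D) = (0*(0 + D))*I - 100*D = (0*D)*I - 100*D = 0*I - 100*D = 0 - 100*D = -100*D)
C = -110499121 (C = (18035 - 24318)*(-100*69 + 24487) = -6283*(-6900 + 24487) = -6283*17587 = -110499121)
L + C = 2859 - 110499121 = -110496262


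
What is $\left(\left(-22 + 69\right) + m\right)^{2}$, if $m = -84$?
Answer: $1369$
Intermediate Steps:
$\left(\left(-22 + 69\right) + m\right)^{2} = \left(\left(-22 + 69\right) - 84\right)^{2} = \left(47 - 84\right)^{2} = \left(-37\right)^{2} = 1369$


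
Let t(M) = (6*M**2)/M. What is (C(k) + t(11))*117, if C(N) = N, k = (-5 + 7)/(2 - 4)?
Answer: 7605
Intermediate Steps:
k = -1 (k = 2/(-2) = 2*(-1/2) = -1)
t(M) = 6*M
(C(k) + t(11))*117 = (-1 + 6*11)*117 = (-1 + 66)*117 = 65*117 = 7605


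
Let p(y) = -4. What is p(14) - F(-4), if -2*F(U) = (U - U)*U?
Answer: -4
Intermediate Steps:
F(U) = 0 (F(U) = -(U - U)*U/2 = -0*U = -½*0 = 0)
p(14) - F(-4) = -4 - 1*0 = -4 + 0 = -4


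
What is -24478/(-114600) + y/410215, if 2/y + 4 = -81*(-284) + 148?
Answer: 1936955732243/9068352263100 ≈ 0.21360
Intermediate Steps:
y = 1/11574 (y = 2/(-4 + (-81*(-284) + 148)) = 2/(-4 + (23004 + 148)) = 2/(-4 + 23152) = 2/23148 = 2*(1/23148) = 1/11574 ≈ 8.6401e-5)
-24478/(-114600) + y/410215 = -24478/(-114600) + (1/11574)/410215 = -24478*(-1/114600) + (1/11574)*(1/410215) = 12239/57300 + 1/4747828410 = 1936955732243/9068352263100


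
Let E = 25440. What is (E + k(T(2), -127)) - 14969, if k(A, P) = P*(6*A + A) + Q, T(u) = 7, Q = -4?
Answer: 4244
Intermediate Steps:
k(A, P) = -4 + 7*A*P (k(A, P) = P*(6*A + A) - 4 = P*(7*A) - 4 = 7*A*P - 4 = -4 + 7*A*P)
(E + k(T(2), -127)) - 14969 = (25440 + (-4 + 7*7*(-127))) - 14969 = (25440 + (-4 - 6223)) - 14969 = (25440 - 6227) - 14969 = 19213 - 14969 = 4244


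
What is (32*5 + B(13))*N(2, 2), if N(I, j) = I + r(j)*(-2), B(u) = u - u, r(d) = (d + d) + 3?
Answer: -1920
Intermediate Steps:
r(d) = 3 + 2*d (r(d) = 2*d + 3 = 3 + 2*d)
B(u) = 0
N(I, j) = -6 + I - 4*j (N(I, j) = I + (3 + 2*j)*(-2) = I + (-6 - 4*j) = -6 + I - 4*j)
(32*5 + B(13))*N(2, 2) = (32*5 + 0)*(-6 + 2 - 4*2) = (160 + 0)*(-6 + 2 - 8) = 160*(-12) = -1920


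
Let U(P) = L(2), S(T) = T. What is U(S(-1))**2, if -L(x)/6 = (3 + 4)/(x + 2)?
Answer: 441/4 ≈ 110.25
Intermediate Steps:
L(x) = -42/(2 + x) (L(x) = -6*(3 + 4)/(x + 2) = -42/(2 + x))
U(P) = -21/2 (U(P) = -42/(2 + 2) = -42/4 = -42*1/4 = -21/2)
U(S(-1))**2 = (-21/2)**2 = 441/4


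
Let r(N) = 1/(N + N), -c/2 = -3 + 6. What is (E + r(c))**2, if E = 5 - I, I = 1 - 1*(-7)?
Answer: 1369/144 ≈ 9.5069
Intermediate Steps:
c = -6 (c = -2*(-3 + 6) = -2*3 = -6)
I = 8 (I = 1 + 7 = 8)
r(N) = 1/(2*N)
E = -3 (E = 5 - 1*8 = 5 - 8 = -3)
(E + r(c))**2 = (-3 + (1/2)/(-6))**2 = (-3 + (1/2)*(-1/6))**2 = (-3 - 1/12)**2 = (-37/12)**2 = 1369/144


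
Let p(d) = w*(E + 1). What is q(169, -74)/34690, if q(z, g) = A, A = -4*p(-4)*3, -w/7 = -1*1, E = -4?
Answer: 126/17345 ≈ 0.0072643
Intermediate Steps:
w = 7 (w = -(-7) = -7*(-1) = 7)
p(d) = -21 (p(d) = 7*(-4 + 1) = 7*(-3) = -21)
A = 252 (A = -4*(-21)*3 = 84*3 = 252)
q(z, g) = 252
q(169, -74)/34690 = 252/34690 = 252*(1/34690) = 126/17345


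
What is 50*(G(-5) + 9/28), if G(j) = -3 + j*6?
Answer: -22875/14 ≈ -1633.9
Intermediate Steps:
G(j) = -3 + 6*j
50*(G(-5) + 9/28) = 50*((-3 + 6*(-5)) + 9/28) = 50*((-3 - 30) + 9*(1/28)) = 50*(-33 + 9/28) = 50*(-915/28) = -22875/14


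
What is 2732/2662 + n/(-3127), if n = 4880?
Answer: -2223798/4162037 ≈ -0.53431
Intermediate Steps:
2732/2662 + n/(-3127) = 2732/2662 + 4880/(-3127) = 2732*(1/2662) + 4880*(-1/3127) = 1366/1331 - 4880/3127 = -2223798/4162037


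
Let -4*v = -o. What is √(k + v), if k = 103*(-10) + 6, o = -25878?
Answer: I*√29974/2 ≈ 86.565*I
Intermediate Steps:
v = -12939/2 (v = -(-1)*(-25878)/4 = -¼*25878 = -12939/2 ≈ -6469.5)
k = -1024 (k = -1030 + 6 = -1024)
√(k + v) = √(-1024 - 12939/2) = √(-14987/2) = I*√29974/2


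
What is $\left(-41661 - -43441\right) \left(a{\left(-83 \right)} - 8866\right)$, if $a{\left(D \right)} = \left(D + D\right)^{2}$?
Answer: $33268200$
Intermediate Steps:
$a{\left(D \right)} = 4 D^{2}$ ($a{\left(D \right)} = \left(2 D\right)^{2} = 4 D^{2}$)
$\left(-41661 - -43441\right) \left(a{\left(-83 \right)} - 8866\right) = \left(-41661 - -43441\right) \left(4 \left(-83\right)^{2} - 8866\right) = \left(-41661 + 43441\right) \left(4 \cdot 6889 - 8866\right) = 1780 \left(27556 - 8866\right) = 1780 \cdot 18690 = 33268200$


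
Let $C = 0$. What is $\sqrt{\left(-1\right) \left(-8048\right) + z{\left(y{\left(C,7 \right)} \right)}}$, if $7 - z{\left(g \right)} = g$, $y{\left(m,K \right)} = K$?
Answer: $4 \sqrt{503} \approx 89.711$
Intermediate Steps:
$z{\left(g \right)} = 7 - g$
$\sqrt{\left(-1\right) \left(-8048\right) + z{\left(y{\left(C,7 \right)} \right)}} = \sqrt{\left(-1\right) \left(-8048\right) + \left(7 - 7\right)} = \sqrt{8048 + \left(7 - 7\right)} = \sqrt{8048 + 0} = \sqrt{8048} = 4 \sqrt{503}$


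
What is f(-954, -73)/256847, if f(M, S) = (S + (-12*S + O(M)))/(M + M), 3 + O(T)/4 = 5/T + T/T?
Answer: -379205/233760564252 ≈ -1.6222e-6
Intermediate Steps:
O(T) = -8 + 20/T (O(T) = -12 + 4*(5/T + T/T) = -12 + 4*(5/T + 1) = -12 + 4*(1 + 5/T) = -12 + (4 + 20/T) = -8 + 20/T)
f(M, S) = (-8 - 11*S + 20/M)/(2*M) (f(M, S) = (S + (-12*S + (-8 + 20/M)))/(M + M) = (S + (-8 - 12*S + 20/M))/((2*M)) = (-8 - 11*S + 20/M)*(1/(2*M)) = (-8 - 11*S + 20/M)/(2*M))
f(-954, -73)/256847 = ((1/2)*(20 - 1*(-954)*(8 + 11*(-73)))/(-954)**2)/256847 = ((1/2)*(1/910116)*(20 - 1*(-954)*(8 - 803)))*(1/256847) = ((1/2)*(1/910116)*(20 - 1*(-954)*(-795)))*(1/256847) = ((1/2)*(1/910116)*(20 - 758430))*(1/256847) = ((1/2)*(1/910116)*(-758410))*(1/256847) = -379205/910116*1/256847 = -379205/233760564252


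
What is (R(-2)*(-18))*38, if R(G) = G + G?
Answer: 2736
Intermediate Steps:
R(G) = 2*G
(R(-2)*(-18))*38 = ((2*(-2))*(-18))*38 = -4*(-18)*38 = 72*38 = 2736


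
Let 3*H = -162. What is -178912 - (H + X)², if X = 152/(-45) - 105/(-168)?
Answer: -23604420961/129600 ≈ -1.8213e+5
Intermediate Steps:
X = -991/360 (X = 152*(-1/45) - 105*(-1/168) = -152/45 + 5/8 = -991/360 ≈ -2.7528)
H = -54 (H = (⅓)*(-162) = -54)
-178912 - (H + X)² = -178912 - (-54 - 991/360)² = -178912 - (-20431/360)² = -178912 - 1*417425761/129600 = -178912 - 417425761/129600 = -23604420961/129600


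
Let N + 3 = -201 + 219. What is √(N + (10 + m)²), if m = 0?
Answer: √115 ≈ 10.724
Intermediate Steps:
N = 15 (N = -3 + (-201 + 219) = -3 + 18 = 15)
√(N + (10 + m)²) = √(15 + (10 + 0)²) = √(15 + 10²) = √(15 + 100) = √115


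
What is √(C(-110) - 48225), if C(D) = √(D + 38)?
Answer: √(-48225 + 6*I*√2) ≈ 0.019 + 219.6*I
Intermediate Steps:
C(D) = √(38 + D)
√(C(-110) - 48225) = √(√(38 - 110) - 48225) = √(√(-72) - 48225) = √(6*I*√2 - 48225) = √(-48225 + 6*I*√2)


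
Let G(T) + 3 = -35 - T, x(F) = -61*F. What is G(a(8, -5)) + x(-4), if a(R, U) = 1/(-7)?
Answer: 1443/7 ≈ 206.14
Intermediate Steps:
a(R, U) = -⅐
G(T) = -38 - T (G(T) = -3 + (-35 - T) = -38 - T)
G(a(8, -5)) + x(-4) = (-38 - 1*(-⅐)) - 61*(-4) = (-38 + ⅐) + 244 = -265/7 + 244 = 1443/7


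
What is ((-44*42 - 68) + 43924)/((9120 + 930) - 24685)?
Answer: -42008/14635 ≈ -2.8704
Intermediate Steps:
((-44*42 - 68) + 43924)/((9120 + 930) - 24685) = ((-1848 - 68) + 43924)/(10050 - 24685) = (-1916 + 43924)/(-14635) = 42008*(-1/14635) = -42008/14635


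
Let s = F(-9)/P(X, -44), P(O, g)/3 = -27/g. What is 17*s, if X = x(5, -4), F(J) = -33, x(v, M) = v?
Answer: -8228/27 ≈ -304.74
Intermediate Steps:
X = 5
P(O, g) = -81/g (P(O, g) = 3*(-27/g) = -81/g)
s = -484/27 (s = -33/((-81/(-44))) = -33/((-81*(-1/44))) = -33/81/44 = -33*44/81 = -484/27 ≈ -17.926)
17*s = 17*(-484/27) = -8228/27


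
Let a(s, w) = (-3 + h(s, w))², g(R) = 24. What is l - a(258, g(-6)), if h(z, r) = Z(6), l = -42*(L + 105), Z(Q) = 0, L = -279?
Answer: 7299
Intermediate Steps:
l = 7308 (l = -42*(-279 + 105) = -42*(-174) = 7308)
h(z, r) = 0
a(s, w) = 9 (a(s, w) = (-3 + 0)² = (-3)² = 9)
l - a(258, g(-6)) = 7308 - 1*9 = 7308 - 9 = 7299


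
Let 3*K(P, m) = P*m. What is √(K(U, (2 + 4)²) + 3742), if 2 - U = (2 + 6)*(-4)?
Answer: 5*√166 ≈ 64.421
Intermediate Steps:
U = 34 (U = 2 - (2 + 6)*(-4) = 2 - 8*(-4) = 2 - 1*(-32) = 2 + 32 = 34)
K(P, m) = P*m/3 (K(P, m) = (P*m)/3 = P*m/3)
√(K(U, (2 + 4)²) + 3742) = √((⅓)*34*(2 + 4)² + 3742) = √((⅓)*34*6² + 3742) = √((⅓)*34*36 + 3742) = √(408 + 3742) = √4150 = 5*√166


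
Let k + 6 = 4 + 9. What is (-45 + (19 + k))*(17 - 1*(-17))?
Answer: -646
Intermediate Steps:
k = 7 (k = -6 + (4 + 9) = -6 + 13 = 7)
(-45 + (19 + k))*(17 - 1*(-17)) = (-45 + (19 + 7))*(17 - 1*(-17)) = (-45 + 26)*(17 + 17) = -19*34 = -646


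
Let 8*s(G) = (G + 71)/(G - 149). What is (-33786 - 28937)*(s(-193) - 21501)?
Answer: 1844890854961/1368 ≈ 1.3486e+9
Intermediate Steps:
s(G) = (71 + G)/(8*(-149 + G)) (s(G) = ((G + 71)/(G - 149))/8 = ((71 + G)/(-149 + G))/8 = (71 + G)/(8*(-149 + G)))
(-33786 - 28937)*(s(-193) - 21501) = (-33786 - 28937)*((71 - 193)/(8*(-149 - 193)) - 21501) = -62723*((⅛)*(-122)/(-342) - 21501) = -62723*((⅛)*(-1/342)*(-122) - 21501) = -62723*(61/1368 - 21501) = -62723*(-29413307/1368) = 1844890854961/1368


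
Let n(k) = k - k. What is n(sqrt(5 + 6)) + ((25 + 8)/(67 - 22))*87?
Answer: 319/5 ≈ 63.800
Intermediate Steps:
n(k) = 0
n(sqrt(5 + 6)) + ((25 + 8)/(67 - 22))*87 = 0 + ((25 + 8)/(67 - 22))*87 = 0 + (33/45)*87 = 0 + (33*(1/45))*87 = 0 + (11/15)*87 = 0 + 319/5 = 319/5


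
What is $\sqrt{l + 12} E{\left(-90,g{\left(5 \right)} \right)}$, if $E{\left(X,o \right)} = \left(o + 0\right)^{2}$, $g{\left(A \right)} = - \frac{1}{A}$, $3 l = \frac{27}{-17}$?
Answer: $\frac{\sqrt{3315}}{425} \approx 0.13547$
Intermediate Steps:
$l = - \frac{9}{17}$ ($l = \frac{27 \frac{1}{-17}}{3} = \frac{27 \left(- \frac{1}{17}\right)}{3} = \frac{1}{3} \left(- \frac{27}{17}\right) = - \frac{9}{17} \approx -0.52941$)
$E{\left(X,o \right)} = o^{2}$
$\sqrt{l + 12} E{\left(-90,g{\left(5 \right)} \right)} = \sqrt{- \frac{9}{17} + 12} \left(- \frac{1}{5}\right)^{2} = \sqrt{\frac{195}{17}} \left(\left(-1\right) \frac{1}{5}\right)^{2} = \frac{\sqrt{3315}}{17} \left(- \frac{1}{5}\right)^{2} = \frac{\sqrt{3315}}{17} \cdot \frac{1}{25} = \frac{\sqrt{3315}}{425}$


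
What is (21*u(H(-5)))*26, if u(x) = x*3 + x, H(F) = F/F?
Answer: 2184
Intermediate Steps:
H(F) = 1
u(x) = 4*x (u(x) = 3*x + x = 4*x)
(21*u(H(-5)))*26 = (21*(4*1))*26 = (21*4)*26 = 84*26 = 2184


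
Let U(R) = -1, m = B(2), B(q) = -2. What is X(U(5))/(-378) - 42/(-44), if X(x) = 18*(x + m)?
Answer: 169/154 ≈ 1.0974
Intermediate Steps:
m = -2
X(x) = -36 + 18*x (X(x) = 18*(x - 2) = 18*(-2 + x) = -36 + 18*x)
X(U(5))/(-378) - 42/(-44) = (-36 + 18*(-1))/(-378) - 42/(-44) = (-36 - 18)*(-1/378) - 42*(-1/44) = -54*(-1/378) + 21/22 = 1/7 + 21/22 = 169/154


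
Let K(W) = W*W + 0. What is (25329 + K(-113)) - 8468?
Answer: 29630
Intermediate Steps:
K(W) = W² (K(W) = W² + 0 = W²)
(25329 + K(-113)) - 8468 = (25329 + (-113)²) - 8468 = (25329 + 12769) - 8468 = 38098 - 8468 = 29630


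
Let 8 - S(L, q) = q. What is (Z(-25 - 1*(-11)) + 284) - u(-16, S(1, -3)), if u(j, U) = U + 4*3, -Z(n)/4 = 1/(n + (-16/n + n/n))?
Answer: 21691/83 ≈ 261.34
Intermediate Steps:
S(L, q) = 8 - q
Z(n) = -4/(1 + n - 16/n) (Z(n) = -4/(n + (-16/n + n/n)) = -4/(n + (-16/n + 1)) = -4/(n + (1 - 16/n)) = -4/(1 + n - 16/n))
u(j, U) = 12 + U (u(j, U) = U + 12 = 12 + U)
(Z(-25 - 1*(-11)) + 284) - u(-16, S(1, -3)) = (-4*(-25 - 1*(-11))/(-16 + (-25 - 1*(-11)) + (-25 - 1*(-11))²) + 284) - (12 + (8 - 1*(-3))) = (-4*(-25 + 11)/(-16 + (-25 + 11) + (-25 + 11)²) + 284) - (12 + (8 + 3)) = (-4*(-14)/(-16 - 14 + (-14)²) + 284) - (12 + 11) = (-4*(-14)/(-16 - 14 + 196) + 284) - 1*23 = (-4*(-14)/166 + 284) - 23 = (-4*(-14)*1/166 + 284) - 23 = (28/83 + 284) - 23 = 23600/83 - 23 = 21691/83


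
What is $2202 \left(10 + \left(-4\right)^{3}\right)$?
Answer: $-118908$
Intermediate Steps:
$2202 \left(10 + \left(-4\right)^{3}\right) = 2202 \left(10 - 64\right) = 2202 \left(-54\right) = -118908$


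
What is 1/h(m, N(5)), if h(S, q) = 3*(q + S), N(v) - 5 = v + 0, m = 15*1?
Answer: 1/75 ≈ 0.013333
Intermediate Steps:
m = 15
N(v) = 5 + v (N(v) = 5 + (v + 0) = 5 + v)
h(S, q) = 3*S + 3*q (h(S, q) = 3*(S + q) = 3*S + 3*q)
1/h(m, N(5)) = 1/(3*15 + 3*(5 + 5)) = 1/(45 + 3*10) = 1/(45 + 30) = 1/75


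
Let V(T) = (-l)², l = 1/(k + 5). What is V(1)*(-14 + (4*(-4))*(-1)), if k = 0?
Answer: 2/25 ≈ 0.080000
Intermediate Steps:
l = ⅕ (l = 1/(0 + 5) = 1/5 = ⅕ ≈ 0.20000)
V(T) = 1/25 (V(T) = (-1*⅕)² = (-⅕)² = 1/25)
V(1)*(-14 + (4*(-4))*(-1)) = (-14 + (4*(-4))*(-1))/25 = (-14 - 16*(-1))/25 = (-14 + 16)/25 = (1/25)*2 = 2/25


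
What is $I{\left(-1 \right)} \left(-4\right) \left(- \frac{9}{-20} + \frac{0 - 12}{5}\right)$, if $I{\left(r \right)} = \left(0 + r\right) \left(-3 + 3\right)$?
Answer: $0$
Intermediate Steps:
$I{\left(r \right)} = 0$ ($I{\left(r \right)} = r 0 = 0$)
$I{\left(-1 \right)} \left(-4\right) \left(- \frac{9}{-20} + \frac{0 - 12}{5}\right) = 0 \left(-4\right) \left(- \frac{9}{-20} + \frac{0 - 12}{5}\right) = 0 \left(\left(-9\right) \left(- \frac{1}{20}\right) + \left(0 - 12\right) \frac{1}{5}\right) = 0 \left(\frac{9}{20} - \frac{12}{5}\right) = 0 \left(- \frac{39}{20}\right) = 0$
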